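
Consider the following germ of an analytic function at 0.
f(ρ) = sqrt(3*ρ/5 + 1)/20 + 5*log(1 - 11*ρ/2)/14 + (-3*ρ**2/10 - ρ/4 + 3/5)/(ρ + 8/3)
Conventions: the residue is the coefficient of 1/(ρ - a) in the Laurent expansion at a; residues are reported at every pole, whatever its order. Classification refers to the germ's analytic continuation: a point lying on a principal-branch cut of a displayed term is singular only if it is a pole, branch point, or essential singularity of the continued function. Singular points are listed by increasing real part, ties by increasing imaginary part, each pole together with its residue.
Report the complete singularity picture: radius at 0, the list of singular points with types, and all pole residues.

Denominator factor (ρ + 8/3): pole of order 1 at -8/3, modulus 8/3.
Branch term (1/20)*sqrt(1 - ρ/(-5/3)): its argument vanishes at ρ = -5/3, a square-root branch point, modulus 5/3.
Branch term (5/14)*log(1 - ρ/(2/11)): its argument vanishes at ρ = 2/11, a logarithmic branch point, modulus 2/11.
The radius of convergence is the smallest modulus among the singular points: 2/11.
The branch terms are analytic at -8/3 and contribute nothing to the residue; only the rational part matters.
At the order-1 pole -8/3 set g(ρ) = (ρ - (-8/3))*(rational part) = -3*ρ**2/10 - ρ/4 + 3/5.
Simple pole: residue = g(a) at a = -8/3, which is -13/15.
List the singular points by increasing real part (a conjugate pair: the negative imaginary part first).

Radius of convergence at 0: 2/11.
At -8/3: a pole of order 1; residue -13/15.
At -5/3: an algebraic (square-root) branch point.
At 2/11: a logarithmic branch point.


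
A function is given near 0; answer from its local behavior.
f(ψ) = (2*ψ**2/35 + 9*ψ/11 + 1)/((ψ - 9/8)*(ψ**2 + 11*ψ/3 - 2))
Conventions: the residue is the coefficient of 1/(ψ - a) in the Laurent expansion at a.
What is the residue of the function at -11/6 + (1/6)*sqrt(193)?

The factor ψ**2 + 11*ψ/3 - 2 splits as (ψ - a)(ψ - a') with a = -11/6 + (1/6)*sqrt(193), a' = -11/6 - (1/6)*sqrt(193). At the order-1 pole a set g(ψ) = (ψ - a)*f(ψ) = [(2*ψ**2/35 + 9*ψ/11 + 1)/(ψ - 9/8)] / (ψ - a').
Simple pole: residue = g(a) at a = -11/6 + (1/6)*sqrt(193), which is -22164/83545 - (48172/3224837)*sqrt(193).

The residue is -22164/83545 - (48172/3224837)*sqrt(193).


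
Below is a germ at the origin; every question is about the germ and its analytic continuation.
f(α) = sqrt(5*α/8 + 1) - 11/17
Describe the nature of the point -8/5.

The point is an algebraic (square-root) branch point.

The term (1)*sqrt(1 - α/(-8/5)) has argument 1 - -8/5/(-8/5) = 0 at -8/5: a square-root (algebraic, two-sheeted) branch point; the remaining terms are analytic or single-valued there.


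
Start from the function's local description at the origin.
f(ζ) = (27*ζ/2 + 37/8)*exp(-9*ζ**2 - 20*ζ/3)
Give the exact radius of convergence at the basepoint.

The radius of convergence is infinite.

The factor exp(-9*ζ**2 - 20*ζ/3) is entire and contributes no finite singular point.
The polynomial part has no poles.
No finite singular points: the Taylor series at 0 converges everywhere.


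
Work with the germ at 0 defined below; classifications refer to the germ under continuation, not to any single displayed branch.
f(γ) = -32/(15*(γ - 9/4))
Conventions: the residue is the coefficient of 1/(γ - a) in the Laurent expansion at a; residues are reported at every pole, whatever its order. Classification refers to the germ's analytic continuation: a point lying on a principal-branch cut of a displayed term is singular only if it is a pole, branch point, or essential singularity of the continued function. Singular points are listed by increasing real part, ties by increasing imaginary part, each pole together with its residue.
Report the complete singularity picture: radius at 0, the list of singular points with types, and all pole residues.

Radius of convergence at 0: 9/4.
At 9/4: a pole of order 1; residue -32/15.

Denominator factor (γ - 9/4): pole of order 1 at 9/4, modulus 9/4.
The radius of convergence is the smallest modulus among the singular points: 9/4.
At the order-1 pole 9/4 set g(γ) = (γ - (9/4))*f(γ) = -32/15.
Simple pole: residue = g(a) at a = 9/4, which is -32/15.


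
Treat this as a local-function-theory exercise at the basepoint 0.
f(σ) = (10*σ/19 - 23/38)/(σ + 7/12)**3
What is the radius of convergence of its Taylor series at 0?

Denominator factor (σ + 7/12)^3: pole of order 3 at -7/12, modulus 7/12.
The radius of convergence is the smallest modulus among the singular points: 7/12.

The radius of convergence is 7/12.


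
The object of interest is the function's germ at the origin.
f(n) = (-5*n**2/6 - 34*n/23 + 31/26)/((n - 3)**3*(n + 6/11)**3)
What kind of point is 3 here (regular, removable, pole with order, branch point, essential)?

The point is a pole of order 3.

The denominator factor n - 3 vanishes at 3 and appears to the power 3; the numerator there equals -3212/299, nonzero, and no other factor vanishes.
Hence a pole whose order is the multiplicity, 3.


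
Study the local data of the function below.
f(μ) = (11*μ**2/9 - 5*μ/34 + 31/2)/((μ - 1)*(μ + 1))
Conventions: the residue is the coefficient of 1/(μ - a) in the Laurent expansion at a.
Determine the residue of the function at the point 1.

At the order-1 pole 1 set g(μ) = (μ - (1))*f(μ) = (11*μ**2/9 - 5*μ/34 + 31/2)/(μ + 1).
Simple pole: residue = g(a) at a = 1, which is 1268/153.

The residue is 1268/153.


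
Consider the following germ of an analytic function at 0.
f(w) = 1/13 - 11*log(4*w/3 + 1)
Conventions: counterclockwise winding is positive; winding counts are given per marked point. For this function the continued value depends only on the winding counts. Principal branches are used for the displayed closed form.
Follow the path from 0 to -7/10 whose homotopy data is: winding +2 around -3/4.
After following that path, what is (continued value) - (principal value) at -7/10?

Continued minus principal equals -(44)*pi*i.

The rational part is single-valued and drops out of the difference; each branch term changes only by its own monodromy.
(-11)*log(1 - w/(-3/4)): each positive loop around -3/4 adds 2*pi*i to the log, so winding +2 contributes (-11)*(2)*2*pi*i = -(44)*pi*i.
Summing the contributions at w = -7/10 gives -(44)*pi*i.


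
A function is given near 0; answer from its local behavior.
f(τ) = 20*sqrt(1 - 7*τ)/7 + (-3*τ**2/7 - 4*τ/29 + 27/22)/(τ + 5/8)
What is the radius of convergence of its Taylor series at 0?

Denominator factor (τ + 5/8): pole of order 1 at -5/8, modulus 5/8.
Branch term (20/7)*sqrt(1 - τ/(1/7)): its argument vanishes at τ = 1/7, a square-root branch point, modulus 1/7.
The radius of convergence is the smallest modulus among the singular points: 1/7.

The radius of convergence is 1/7.


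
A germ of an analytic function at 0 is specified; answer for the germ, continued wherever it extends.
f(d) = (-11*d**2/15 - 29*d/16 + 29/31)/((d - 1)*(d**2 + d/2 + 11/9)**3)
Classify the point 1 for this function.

The denominator factor d - 1 vanishes at 1 and appears to the power 1; the numerator there equals -11981/7440, nonzero, and no other factor vanishes.
Hence a pole whose order is the multiplicity, 1.

The point is a pole of order 1.


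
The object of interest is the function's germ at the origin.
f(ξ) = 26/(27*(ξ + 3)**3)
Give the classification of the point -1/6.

The point is a regular point.

Denominator factors: ξ + 3 = 17/6 at ξ = -1/6 — none vanishes.
So the germ continues analytically to -1/6.


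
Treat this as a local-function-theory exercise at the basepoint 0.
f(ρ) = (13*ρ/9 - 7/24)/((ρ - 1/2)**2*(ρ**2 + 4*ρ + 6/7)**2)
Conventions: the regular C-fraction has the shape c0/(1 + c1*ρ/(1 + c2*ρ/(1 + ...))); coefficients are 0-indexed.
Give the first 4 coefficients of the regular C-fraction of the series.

Taylor coefficients (expand at 0): a_0 = -343/216, a_1 = 49/3, a_2 = -197813/1944, a_3 = 1798447/2916.
c0 = a_0 = -343/216. Peel one level at a time: if S = 1 + c*ρ/S' with S'(0) = 1, then c is the ρ-coefficient of S and S' = c*ρ/(S - 1).
S_1 = c0/f = 1 + (72/7)*ρ + (18397/441)*ρ^2 + ...; c1 = 72/7.
S_2 = c1*ρ/(S_1 - 1) = 1 + (-18397/4536)*ρ + (441673/419904)*ρ^2 + ...; c2 = -18397/4536.
S_3 = c2*ρ/(S_2 - 1) = 1 + (3091711/11921256)*ρ + ...; c3 = 3091711/11921256.

The regular C-fraction coefficients are [-343/216, 72/7, -18397/4536, 3091711/11921256].


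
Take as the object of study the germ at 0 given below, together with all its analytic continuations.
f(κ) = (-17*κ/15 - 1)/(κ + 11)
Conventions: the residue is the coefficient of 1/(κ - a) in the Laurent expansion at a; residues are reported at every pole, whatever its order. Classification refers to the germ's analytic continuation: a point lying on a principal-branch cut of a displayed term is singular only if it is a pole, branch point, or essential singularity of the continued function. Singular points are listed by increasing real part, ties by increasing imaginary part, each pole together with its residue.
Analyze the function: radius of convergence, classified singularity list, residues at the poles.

Denominator factor (κ + 11): pole of order 1 at -11, modulus 11.
The radius of convergence is the smallest modulus among the singular points: 11.
At the order-1 pole -11 set g(κ) = (κ - (-11))*f(κ) = -17*κ/15 - 1.
Simple pole: residue = g(a) at a = -11, which is 172/15.

Radius of convergence at 0: 11.
At -11: a pole of order 1; residue 172/15.


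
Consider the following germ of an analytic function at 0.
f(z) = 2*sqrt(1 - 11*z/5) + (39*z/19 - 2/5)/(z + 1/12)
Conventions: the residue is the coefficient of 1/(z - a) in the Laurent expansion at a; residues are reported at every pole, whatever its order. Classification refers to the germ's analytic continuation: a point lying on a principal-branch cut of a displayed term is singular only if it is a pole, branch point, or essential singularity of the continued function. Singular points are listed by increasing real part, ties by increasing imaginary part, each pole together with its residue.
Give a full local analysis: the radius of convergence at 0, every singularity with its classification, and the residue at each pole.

Radius of convergence at 0: 1/12.
At -1/12: a pole of order 1; residue -217/380.
At 5/11: an algebraic (square-root) branch point.

Denominator factor (z + 1/12): pole of order 1 at -1/12, modulus 1/12.
Branch term (2)*sqrt(1 - z/(5/11)): its argument vanishes at z = 5/11, a square-root branch point, modulus 5/11.
The radius of convergence is the smallest modulus among the singular points: 1/12.
The branch term is analytic at -1/12 and contributes nothing to the residue; only the rational part matters.
At the order-1 pole -1/12 set g(z) = (z - (-1/12))*(rational part) = 39*z/19 - 2/5.
Simple pole: residue = g(a) at a = -1/12, which is -217/380.
List the singular points by increasing real part (a conjugate pair: the negative imaginary part first).


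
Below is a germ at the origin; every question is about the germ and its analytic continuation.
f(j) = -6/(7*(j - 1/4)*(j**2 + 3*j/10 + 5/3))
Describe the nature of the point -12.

Denominator factors: j - 1/4 = -49/4 at j = -12; j**2 + 3*j/10 + 5/3 = 2131/15 at j = -12 — none vanishes.
So the germ continues analytically to -12.

The point is a regular point.


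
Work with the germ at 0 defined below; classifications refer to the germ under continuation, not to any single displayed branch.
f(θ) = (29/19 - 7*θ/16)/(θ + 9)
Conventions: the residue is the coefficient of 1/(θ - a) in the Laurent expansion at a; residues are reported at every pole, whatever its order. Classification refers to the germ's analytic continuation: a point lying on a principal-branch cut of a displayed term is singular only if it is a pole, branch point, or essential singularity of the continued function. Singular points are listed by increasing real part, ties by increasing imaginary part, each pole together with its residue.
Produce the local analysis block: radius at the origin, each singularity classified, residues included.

Radius of convergence at 0: 9.
At -9: a pole of order 1; residue 1661/304.

Denominator factor (θ + 9): pole of order 1 at -9, modulus 9.
The radius of convergence is the smallest modulus among the singular points: 9.
At the order-1 pole -9 set g(θ) = (θ - (-9))*f(θ) = 29/19 - 7*θ/16.
Simple pole: residue = g(a) at a = -9, which is 1661/304.


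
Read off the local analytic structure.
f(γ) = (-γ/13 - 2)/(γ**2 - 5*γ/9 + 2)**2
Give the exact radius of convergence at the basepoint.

Denominator factor (γ**2 - 5*γ/9 + 2)^2: discriminant -623/81, complex-conjugate roots (5/18) + ((1/18)*sqrt(623))*i and (5/18) - ((1/18)*sqrt(623))*i; poles of order 2, moduli sqrt(2) and sqrt(2).
The radius of convergence is the smallest modulus among the singular points: sqrt(2).

The radius of convergence is sqrt(2).


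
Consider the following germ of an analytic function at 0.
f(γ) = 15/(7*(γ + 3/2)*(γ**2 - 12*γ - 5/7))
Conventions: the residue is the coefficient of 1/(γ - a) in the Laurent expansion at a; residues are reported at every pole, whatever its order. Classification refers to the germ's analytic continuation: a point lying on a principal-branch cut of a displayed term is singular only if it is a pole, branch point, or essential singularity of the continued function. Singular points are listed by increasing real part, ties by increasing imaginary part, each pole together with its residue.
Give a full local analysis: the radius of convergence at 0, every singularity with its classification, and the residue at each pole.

Radius of convergence at 0: -6 + (1/7)*sqrt(1799).
At -3/2: a pole of order 1; residue 60/547.
At 6 - (1/7)*sqrt(1799): a pole of order 1; residue -30/547 - (225/140579)*sqrt(1799).
At 6 + (1/7)*sqrt(1799): a pole of order 1; residue -30/547 + (225/140579)*sqrt(1799).

Denominator factor (γ**2 - 12*γ - 5/7): discriminant 1028/7, real irrational roots 6 + (1/7)*sqrt(1799) and 6 - (1/7)*sqrt(1799); poles of order 1, moduli 6 + (1/7)*sqrt(1799) and -6 + (1/7)*sqrt(1799).
Denominator factor (γ + 3/2): pole of order 1 at -3/2, modulus 3/2.
The radius of convergence is the smallest modulus among the singular points: -6 + (1/7)*sqrt(1799).
At the order-1 pole -3/2 set g(γ) = (γ - (-3/2))*f(γ) = 15/(7*(γ**2 - 12*γ - 5/7)).
Simple pole: residue = g(a) at a = -3/2, which is 60/547.
The factor γ**2 - 12*γ - 5/7 splits as (γ - a)(γ - a') with a = 6 - (1/7)*sqrt(1799), a' = 6 + (1/7)*sqrt(1799). At the order-1 pole a set g(γ) = (γ - a)*f(γ) = [15/(7*(γ + 3/2))] / (γ - a').
Simple pole: residue = g(a) at a = 6 - (1/7)*sqrt(1799), which is -30/547 - (225/140579)*sqrt(1799).
The factor γ**2 - 12*γ - 5/7 splits as (γ - a)(γ - a') with a = 6 + (1/7)*sqrt(1799), a' = 6 - (1/7)*sqrt(1799). At the order-1 pole a set g(γ) = (γ - a)*f(γ) = [15/(7*(γ + 3/2))] / (γ - a').
Simple pole: residue = g(a) at a = 6 + (1/7)*sqrt(1799), which is -30/547 + (225/140579)*sqrt(1799).
List the singular points by increasing real part (a conjugate pair: the negative imaginary part first).


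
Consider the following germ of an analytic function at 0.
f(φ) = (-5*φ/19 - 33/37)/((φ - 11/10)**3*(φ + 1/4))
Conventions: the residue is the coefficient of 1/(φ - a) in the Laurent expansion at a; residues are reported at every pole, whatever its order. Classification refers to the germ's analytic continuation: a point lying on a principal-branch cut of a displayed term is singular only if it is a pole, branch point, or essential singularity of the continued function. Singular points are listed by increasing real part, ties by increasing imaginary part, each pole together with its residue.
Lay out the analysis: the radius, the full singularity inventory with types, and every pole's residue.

Radius of convergence at 0: 1/4.
At -1/4: a pole of order 1; residue 4646000/13837149.
At 11/10: a pole of order 3; residue -4646000/13837149.

Denominator factor (φ + 1/4): pole of order 1 at -1/4, modulus 1/4.
Denominator factor (φ - 11/10)^3: pole of order 3 at 11/10, modulus 11/10.
The radius of convergence is the smallest modulus among the singular points: 1/4.
At the order-1 pole -1/4 set g(φ) = (φ - (-1/4))*f(φ) = (-5*φ/19 - 33/37)/(φ - 11/10)**3.
Simple pole: residue = g(a) at a = -1/4, which is 4646000/13837149.
At the order-3 pole 11/10 set g(φ) = (φ - (11/10))^3*f(φ) = (-5*φ/19 - 33/37)/(φ + 1/4).
Order-3 pole: residue = g''(a)/2; g''(11/10) = -9292000/13837149, so the residue is -4646000/13837149.
List the singular points by increasing real part (a conjugate pair: the negative imaginary part first).


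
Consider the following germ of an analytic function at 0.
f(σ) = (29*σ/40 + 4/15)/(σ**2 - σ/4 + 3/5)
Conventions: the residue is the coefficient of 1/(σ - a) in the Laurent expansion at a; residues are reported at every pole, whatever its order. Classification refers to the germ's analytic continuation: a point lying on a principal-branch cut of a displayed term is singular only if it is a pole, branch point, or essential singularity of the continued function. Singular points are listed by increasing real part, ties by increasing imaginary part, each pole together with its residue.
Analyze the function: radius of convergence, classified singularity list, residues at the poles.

Radius of convergence at 0: (1/5)*sqrt(15).
At (1/8) - ((1/40)*sqrt(935))*i: a pole of order 1; residue (29/80) + ((343/44880)*sqrt(935))*i.
At (1/8) + ((1/40)*sqrt(935))*i: a pole of order 1; residue (29/80) - ((343/44880)*sqrt(935))*i.

Denominator factor (σ**2 - σ/4 + 3/5): discriminant -187/80, complex-conjugate roots (1/8) + ((1/40)*sqrt(935))*i and (1/8) - ((1/40)*sqrt(935))*i; poles of order 1, moduli (1/5)*sqrt(15) and (1/5)*sqrt(15).
The radius of convergence is the smallest modulus among the singular points: (1/5)*sqrt(15).
The factor σ**2 - σ/4 + 3/5 splits as (σ - a)(σ - a') with a = (1/8) - ((1/40)*sqrt(935))*i, a' = (1/8) + ((1/40)*sqrt(935))*i. At the order-1 pole a set g(σ) = (σ - a)*f(σ) = [29*σ/40 + 4/15] / (σ - a').
Simple pole: residue = g(a) at a = (1/8) - ((1/40)*sqrt(935))*i, which is (29/80) + ((343/44880)*sqrt(935))*i.
The factor σ**2 - σ/4 + 3/5 splits as (σ - a)(σ - a') with a = (1/8) + ((1/40)*sqrt(935))*i, a' = (1/8) - ((1/40)*sqrt(935))*i. At the order-1 pole a set g(σ) = (σ - a)*f(σ) = [29*σ/40 + 4/15] / (σ - a').
Simple pole: residue = g(a) at a = (1/8) + ((1/40)*sqrt(935))*i, which is (29/80) - ((343/44880)*sqrt(935))*i.
List the singular points by increasing real part (a conjugate pair: the negative imaginary part first).


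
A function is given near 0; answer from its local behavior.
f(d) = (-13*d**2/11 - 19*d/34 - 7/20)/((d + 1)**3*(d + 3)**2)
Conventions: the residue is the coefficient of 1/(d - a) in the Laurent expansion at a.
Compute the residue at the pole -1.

At the order-3 pole -1 set g(d) = (d - (-1))^3*f(d) = (-13*d**2/11 - 19*d/34 - 7/20)/(d + 3)**2.
Order-3 pole: residue = g''(a)/2; g''(-1) = -55597/29920, so the residue is -55597/59840.

The residue is -55597/59840.


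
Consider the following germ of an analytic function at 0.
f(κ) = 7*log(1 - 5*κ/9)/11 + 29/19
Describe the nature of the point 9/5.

The term (7/11)*log(1 - κ/(9/5)) has argument 1 - 9/5/(9/5) = 0 at 9/5: a logarithmic (infinitely-sheeted) branch point; the remaining terms are analytic or single-valued there.

The point is a logarithmic branch point.


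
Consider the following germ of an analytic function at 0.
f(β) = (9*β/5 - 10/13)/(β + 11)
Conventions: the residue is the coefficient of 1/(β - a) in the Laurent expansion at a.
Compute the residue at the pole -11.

The residue is -1337/65.

At the order-1 pole -11 set g(β) = (β - (-11))*f(β) = 9*β/5 - 10/13.
Simple pole: residue = g(a) at a = -11, which is -1337/65.


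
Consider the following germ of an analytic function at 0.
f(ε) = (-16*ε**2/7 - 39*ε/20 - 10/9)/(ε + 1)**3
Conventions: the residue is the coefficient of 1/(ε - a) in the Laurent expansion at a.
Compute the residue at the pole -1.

The residue is -16/7.

At the order-3 pole -1 set g(ε) = (ε - (-1))^3*f(ε) = -16*ε**2/7 - 39*ε/20 - 10/9.
Order-3 pole: residue = g''(a)/2; g''(-1) = -32/7, so the residue is -16/7.


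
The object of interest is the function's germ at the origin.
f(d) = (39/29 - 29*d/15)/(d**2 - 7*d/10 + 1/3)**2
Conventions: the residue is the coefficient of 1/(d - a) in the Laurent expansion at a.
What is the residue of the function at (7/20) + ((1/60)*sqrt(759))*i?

The residue is -((116260/1856261)*sqrt(759))*i.

The factor d**2 - 7*d/10 + 1/3 splits as (d - a)(d - a') with a = (7/20) + ((1/60)*sqrt(759))*i, a' = (7/20) - ((1/60)*sqrt(759))*i. At the order-2 pole a set g(d) = (d - a)^2*f(d) = [39/29 - 29*d/15] / (d - a')^2.
Order-2 pole: residue = g'(a); g'((7/20) + ((1/60)*sqrt(759))*i) = -((116260/1856261)*sqrt(759))*i, so the residue is -((116260/1856261)*sqrt(759))*i.


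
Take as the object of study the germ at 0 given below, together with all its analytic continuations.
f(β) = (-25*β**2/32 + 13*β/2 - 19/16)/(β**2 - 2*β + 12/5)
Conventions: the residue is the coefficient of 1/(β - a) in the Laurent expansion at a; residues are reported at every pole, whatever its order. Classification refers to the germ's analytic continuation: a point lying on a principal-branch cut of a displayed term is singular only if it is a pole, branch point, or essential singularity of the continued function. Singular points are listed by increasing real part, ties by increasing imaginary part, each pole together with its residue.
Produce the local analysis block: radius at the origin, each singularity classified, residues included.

Radius of convergence at 0: (2/5)*sqrt(15).
At (1) - ((1/5)*sqrt(35))*i: a pole of order 1; residue (79/32) + ((45/112)*sqrt(35))*i.
At (1) + ((1/5)*sqrt(35))*i: a pole of order 1; residue (79/32) - ((45/112)*sqrt(35))*i.

Denominator factor (β**2 - 2*β + 12/5): discriminant -28/5, complex-conjugate roots (1) + ((1/5)*sqrt(35))*i and (1) - ((1/5)*sqrt(35))*i; poles of order 1, moduli (2/5)*sqrt(15) and (2/5)*sqrt(15).
The radius of convergence is the smallest modulus among the singular points: (2/5)*sqrt(15).
The factor β**2 - 2*β + 12/5 splits as (β - a)(β - a') with a = (1) - ((1/5)*sqrt(35))*i, a' = (1) + ((1/5)*sqrt(35))*i. At the order-1 pole a set g(β) = (β - a)*f(β) = [-25*β**2/32 + 13*β/2 - 19/16] / (β - a').
Simple pole: residue = g(a) at a = (1) - ((1/5)*sqrt(35))*i, which is (79/32) + ((45/112)*sqrt(35))*i.
The factor β**2 - 2*β + 12/5 splits as (β - a)(β - a') with a = (1) + ((1/5)*sqrt(35))*i, a' = (1) - ((1/5)*sqrt(35))*i. At the order-1 pole a set g(β) = (β - a)*f(β) = [-25*β**2/32 + 13*β/2 - 19/16] / (β - a').
Simple pole: residue = g(a) at a = (1) + ((1/5)*sqrt(35))*i, which is (79/32) - ((45/112)*sqrt(35))*i.
List the singular points by increasing real part (a conjugate pair: the negative imaginary part first).


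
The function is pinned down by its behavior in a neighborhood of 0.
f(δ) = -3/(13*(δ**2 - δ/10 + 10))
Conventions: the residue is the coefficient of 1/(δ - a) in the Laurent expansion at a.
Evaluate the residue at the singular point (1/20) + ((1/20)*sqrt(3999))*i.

The residue is ((10/17329)*sqrt(3999))*i.

The factor δ**2 - δ/10 + 10 splits as (δ - a)(δ - a') with a = (1/20) + ((1/20)*sqrt(3999))*i, a' = (1/20) - ((1/20)*sqrt(3999))*i. At the order-1 pole a set g(δ) = (δ - a)*f(δ) = [-3/13] / (δ - a').
Simple pole: residue = g(a) at a = (1/20) + ((1/20)*sqrt(3999))*i, which is ((10/17329)*sqrt(3999))*i.


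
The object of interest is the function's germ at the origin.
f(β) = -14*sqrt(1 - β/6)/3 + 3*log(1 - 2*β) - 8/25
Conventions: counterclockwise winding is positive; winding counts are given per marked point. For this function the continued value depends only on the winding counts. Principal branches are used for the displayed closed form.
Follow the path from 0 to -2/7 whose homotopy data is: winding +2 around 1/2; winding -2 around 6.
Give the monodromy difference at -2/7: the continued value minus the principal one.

The rational part is single-valued and drops out of the difference; each branch term changes only by its own monodromy.
(3)*log(1 - β/(1/2)): each positive loop around 1/2 adds 2*pi*i to the log, so winding +2 contributes (3)*(2)*2*pi*i = (12)*pi*i.
(-14/3)*sqrt(1 - β/(6)): winding -2 is even, the square root returns to the same sheet, contribution 0.
Summing the contributions at β = -2/7 gives (12)*pi*i.

Continued minus principal equals (12)*pi*i.


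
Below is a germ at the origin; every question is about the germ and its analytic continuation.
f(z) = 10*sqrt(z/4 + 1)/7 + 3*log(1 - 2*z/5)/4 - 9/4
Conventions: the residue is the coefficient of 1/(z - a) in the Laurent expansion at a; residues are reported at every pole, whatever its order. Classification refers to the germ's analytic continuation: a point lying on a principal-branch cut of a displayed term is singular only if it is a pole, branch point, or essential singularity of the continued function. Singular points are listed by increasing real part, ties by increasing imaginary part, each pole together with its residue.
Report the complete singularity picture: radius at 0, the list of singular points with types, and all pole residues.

Branch term (3/4)*log(1 - z/(5/2)): its argument vanishes at z = 5/2, a logarithmic branch point, modulus 5/2.
Branch term (10/7)*sqrt(1 - z/(-4)): its argument vanishes at z = -4, a square-root branch point, modulus 4.
The radius of convergence is the smallest modulus among the singular points: 5/2.
List the singular points by increasing real part (a conjugate pair: the negative imaginary part first).

Radius of convergence at 0: 5/2.
At -4: an algebraic (square-root) branch point.
At 5/2: a logarithmic branch point.


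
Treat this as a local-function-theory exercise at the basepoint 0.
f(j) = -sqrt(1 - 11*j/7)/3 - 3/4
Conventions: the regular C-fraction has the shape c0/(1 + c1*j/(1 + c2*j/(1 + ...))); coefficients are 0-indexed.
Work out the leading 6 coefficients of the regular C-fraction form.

Taylor coefficients (expand at 0): a_0 = -13/12, a_1 = 11/42, a_2 = 121/1176, a_3 = 1331/16464, a_4 = 73205/921984, a_5 = 161051/1843968.
c0 = a_0 = -13/12. Peel one level at a time: if S = 1 + c*j/S' with S'(0) = 1, then c is the j-coefficient of S and S' = c*j/(S - 1).
S_1 = c0/f = 1 + (22/91)*j + (363/2366)*j^2 + ...; c1 = 22/91.
S_2 = c1*j/(S_1 - 1) = 1 + (-33/52)*j + (-121/784)*j^2 + ...; c2 = -33/52.
S_3 = c2*j/(S_2 - 1) = 1 + (-143/588)*j + (-45617/345744)*j^2 + ...; c3 = -143/588.
S_4 = c3*j/(S_3 - 1) = 1 + (-319/588)*j + (-121/784)*j^2 + ...; c4 = -319/588.
S_5 = c4*j/(S_4 - 1) = 1 + (-33/116)*j + ...; c5 = -33/116.

The regular C-fraction coefficients are [-13/12, 22/91, -33/52, -143/588, -319/588, -33/116].


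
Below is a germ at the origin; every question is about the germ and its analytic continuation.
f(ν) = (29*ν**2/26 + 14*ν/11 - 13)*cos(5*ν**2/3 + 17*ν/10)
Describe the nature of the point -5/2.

There is no denominator, hence no pole anywhere.
The factor cos(5*ν**2/3 + 17*ν/10) is entire.
So the germ continues analytically to -5/2.

The point is a regular point.


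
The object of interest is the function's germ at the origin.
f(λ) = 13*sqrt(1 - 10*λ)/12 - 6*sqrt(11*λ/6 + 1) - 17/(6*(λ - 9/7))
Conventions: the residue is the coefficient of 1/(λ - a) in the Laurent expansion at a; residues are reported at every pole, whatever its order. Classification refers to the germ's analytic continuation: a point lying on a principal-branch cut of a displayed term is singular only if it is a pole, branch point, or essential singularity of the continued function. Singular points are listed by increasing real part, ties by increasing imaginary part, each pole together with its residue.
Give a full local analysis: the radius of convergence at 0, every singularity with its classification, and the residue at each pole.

Radius of convergence at 0: 1/10.
At -6/11: an algebraic (square-root) branch point.
At 1/10: an algebraic (square-root) branch point.
At 9/7: a pole of order 1; residue -17/6.

Denominator factor (λ - 9/7): pole of order 1 at 9/7, modulus 9/7.
Branch term (13/12)*sqrt(1 - λ/(1/10)): its argument vanishes at λ = 1/10, a square-root branch point, modulus 1/10.
Branch term (-6)*sqrt(1 - λ/(-6/11)): its argument vanishes at λ = -6/11, a square-root branch point, modulus 6/11.
The radius of convergence is the smallest modulus among the singular points: 1/10.
The branch terms are analytic at 9/7 and contribute nothing to the residue; only the rational part matters.
At the order-1 pole 9/7 set g(λ) = (λ - (9/7))*(rational part) = -17/6.
Simple pole: residue = g(a) at a = 9/7, which is -17/6.
List the singular points by increasing real part (a conjugate pair: the negative imaginary part first).


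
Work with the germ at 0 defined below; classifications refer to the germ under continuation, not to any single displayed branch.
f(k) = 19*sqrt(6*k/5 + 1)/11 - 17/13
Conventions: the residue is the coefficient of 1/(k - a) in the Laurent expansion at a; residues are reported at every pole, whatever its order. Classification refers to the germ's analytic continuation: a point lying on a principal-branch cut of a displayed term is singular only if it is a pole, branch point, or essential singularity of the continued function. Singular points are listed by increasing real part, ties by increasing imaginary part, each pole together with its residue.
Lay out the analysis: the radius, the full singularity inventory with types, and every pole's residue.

Radius of convergence at 0: 5/6.
At -5/6: an algebraic (square-root) branch point.

Branch term (19/11)*sqrt(1 - k/(-5/6)): its argument vanishes at k = -5/6, a square-root branch point, modulus 5/6.
The radius of convergence is the smallest modulus among the singular points: 5/6.


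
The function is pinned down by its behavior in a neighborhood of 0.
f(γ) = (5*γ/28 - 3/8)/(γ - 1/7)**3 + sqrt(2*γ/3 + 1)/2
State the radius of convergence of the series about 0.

Denominator factor (γ - 1/7)^3: pole of order 3 at 1/7, modulus 1/7.
Branch term (1/2)*sqrt(1 - γ/(-3/2)): its argument vanishes at γ = -3/2, a square-root branch point, modulus 3/2.
The radius of convergence is the smallest modulus among the singular points: 1/7.

The radius of convergence is 1/7.


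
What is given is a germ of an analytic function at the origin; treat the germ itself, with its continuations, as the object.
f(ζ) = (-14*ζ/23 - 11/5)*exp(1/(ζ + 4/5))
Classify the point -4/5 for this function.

The exponent 1/(ζ - (-4/5)) has a pole at -4/5, so exp(1/(ζ - (-4/5))) takes every nonzero value near it: an essential singularity (not a pole of any order).

The point is an essential singularity.


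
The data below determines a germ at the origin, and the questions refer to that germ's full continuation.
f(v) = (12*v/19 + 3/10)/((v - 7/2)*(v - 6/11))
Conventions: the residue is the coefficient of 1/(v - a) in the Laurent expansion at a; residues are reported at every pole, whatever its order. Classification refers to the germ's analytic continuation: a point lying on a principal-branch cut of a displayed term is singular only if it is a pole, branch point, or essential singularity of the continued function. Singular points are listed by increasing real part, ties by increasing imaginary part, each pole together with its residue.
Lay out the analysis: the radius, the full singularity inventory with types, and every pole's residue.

Denominator factor (v - 6/11): pole of order 1 at 6/11, modulus 6/11.
Denominator factor (v - 7/2): pole of order 1 at 7/2, modulus 7/2.
The radius of convergence is the smallest modulus among the singular points: 6/11.
At the order-1 pole 6/11 set g(v) = (v - (6/11))*f(v) = (12*v/19 + 3/10)/(v - 7/2).
Simple pole: residue = g(a) at a = 6/11, which is -1347/6175.
At the order-1 pole 7/2 set g(v) = (v - (7/2))*f(v) = (12*v/19 + 3/10)/(v - 6/11).
Simple pole: residue = g(a) at a = 7/2, which is 5247/6175.
List the singular points by increasing real part (a conjugate pair: the negative imaginary part first).

Radius of convergence at 0: 6/11.
At 6/11: a pole of order 1; residue -1347/6175.
At 7/2: a pole of order 1; residue 5247/6175.


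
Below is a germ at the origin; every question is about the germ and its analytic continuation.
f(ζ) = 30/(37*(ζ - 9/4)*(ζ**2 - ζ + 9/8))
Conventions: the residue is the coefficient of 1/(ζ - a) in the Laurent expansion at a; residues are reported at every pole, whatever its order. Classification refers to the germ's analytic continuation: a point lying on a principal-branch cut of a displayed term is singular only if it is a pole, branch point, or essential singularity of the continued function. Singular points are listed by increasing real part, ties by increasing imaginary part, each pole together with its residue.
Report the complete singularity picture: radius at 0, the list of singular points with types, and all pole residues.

Denominator factor (ζ**2 - ζ + 9/8): discriminant -7/2, complex-conjugate roots (1/2) + ((1/4)*sqrt(14))*i and (1/2) - ((1/4)*sqrt(14))*i; poles of order 1, moduli (3/4)*sqrt(2) and (3/4)*sqrt(2).
Denominator factor (ζ - 9/4): pole of order 1 at 9/4, modulus 9/4.
The radius of convergence is the smallest modulus among the singular points: (3/4)*sqrt(2).
The factor ζ**2 - ζ + 9/8 splits as (ζ - a)(ζ - a') with a = (1/2) - ((1/4)*sqrt(14))*i, a' = (1/2) + ((1/4)*sqrt(14))*i. At the order-1 pole a set g(ζ) = (ζ - a)*f(ζ) = [30/(37*(ζ - 9/4))] / (ζ - a').
Simple pole: residue = g(a) at a = (1/2) - ((1/4)*sqrt(14))*i, which is (-80/777) - ((40/777)*sqrt(14))*i.
The factor ζ**2 - ζ + 9/8 splits as (ζ - a)(ζ - a') with a = (1/2) + ((1/4)*sqrt(14))*i, a' = (1/2) - ((1/4)*sqrt(14))*i. At the order-1 pole a set g(ζ) = (ζ - a)*f(ζ) = [30/(37*(ζ - 9/4))] / (ζ - a').
Simple pole: residue = g(a) at a = (1/2) + ((1/4)*sqrt(14))*i, which is (-80/777) + ((40/777)*sqrt(14))*i.
At the order-1 pole 9/4 set g(ζ) = (ζ - (9/4))*f(ζ) = 30/(37*(ζ**2 - ζ + 9/8)).
Simple pole: residue = g(a) at a = 9/4, which is 160/777.
List the singular points by increasing real part (a conjugate pair: the negative imaginary part first).

Radius of convergence at 0: (3/4)*sqrt(2).
At (1/2) - ((1/4)*sqrt(14))*i: a pole of order 1; residue (-80/777) - ((40/777)*sqrt(14))*i.
At (1/2) + ((1/4)*sqrt(14))*i: a pole of order 1; residue (-80/777) + ((40/777)*sqrt(14))*i.
At 9/4: a pole of order 1; residue 160/777.


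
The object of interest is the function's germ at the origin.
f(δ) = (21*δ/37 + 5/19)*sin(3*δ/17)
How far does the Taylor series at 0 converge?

The factor sin(3*δ/17) is entire and contributes no finite singular point.
The polynomial part has no poles.
No finite singular points: the Taylor series at 0 converges everywhere.

The radius of convergence is infinite.


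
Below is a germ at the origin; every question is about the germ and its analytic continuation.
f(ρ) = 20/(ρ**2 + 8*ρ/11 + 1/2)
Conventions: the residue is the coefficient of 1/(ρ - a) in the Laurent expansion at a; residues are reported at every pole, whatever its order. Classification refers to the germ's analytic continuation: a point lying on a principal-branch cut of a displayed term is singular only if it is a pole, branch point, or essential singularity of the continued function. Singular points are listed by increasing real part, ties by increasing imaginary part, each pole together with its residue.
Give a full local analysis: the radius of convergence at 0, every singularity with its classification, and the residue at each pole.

Radius of convergence at 0: (1/2)*sqrt(2).
At (-4/11) - ((1/22)*sqrt(178))*i: a pole of order 1; residue ((110/89)*sqrt(178))*i.
At (-4/11) + ((1/22)*sqrt(178))*i: a pole of order 1; residue -((110/89)*sqrt(178))*i.

Denominator factor (ρ**2 + 8*ρ/11 + 1/2): discriminant -178/121, complex-conjugate roots (-4/11) + ((1/22)*sqrt(178))*i and (-4/11) - ((1/22)*sqrt(178))*i; poles of order 1, moduli (1/2)*sqrt(2) and (1/2)*sqrt(2).
The radius of convergence is the smallest modulus among the singular points: (1/2)*sqrt(2).
The factor ρ**2 + 8*ρ/11 + 1/2 splits as (ρ - a)(ρ - a') with a = (-4/11) - ((1/22)*sqrt(178))*i, a' = (-4/11) + ((1/22)*sqrt(178))*i. At the order-1 pole a set g(ρ) = (ρ - a)*f(ρ) = [20] / (ρ - a').
Simple pole: residue = g(a) at a = (-4/11) - ((1/22)*sqrt(178))*i, which is ((110/89)*sqrt(178))*i.
The factor ρ**2 + 8*ρ/11 + 1/2 splits as (ρ - a)(ρ - a') with a = (-4/11) + ((1/22)*sqrt(178))*i, a' = (-4/11) - ((1/22)*sqrt(178))*i. At the order-1 pole a set g(ρ) = (ρ - a)*f(ρ) = [20] / (ρ - a').
Simple pole: residue = g(a) at a = (-4/11) + ((1/22)*sqrt(178))*i, which is -((110/89)*sqrt(178))*i.
List the singular points by increasing real part (a conjugate pair: the negative imaginary part first).


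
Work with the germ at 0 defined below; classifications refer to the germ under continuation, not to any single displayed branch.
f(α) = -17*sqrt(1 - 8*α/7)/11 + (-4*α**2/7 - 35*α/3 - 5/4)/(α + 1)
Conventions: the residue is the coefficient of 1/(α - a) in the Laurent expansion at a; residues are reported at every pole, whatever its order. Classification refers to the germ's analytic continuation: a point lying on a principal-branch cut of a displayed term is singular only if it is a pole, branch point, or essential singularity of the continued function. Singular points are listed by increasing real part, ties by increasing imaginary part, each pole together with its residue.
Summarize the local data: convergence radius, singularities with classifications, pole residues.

Radius of convergence at 0: 7/8.
At -1: a pole of order 1; residue 827/84.
At 7/8: an algebraic (square-root) branch point.

Denominator factor (α + 1): pole of order 1 at -1, modulus 1.
Branch term (-17/11)*sqrt(1 - α/(7/8)): its argument vanishes at α = 7/8, a square-root branch point, modulus 7/8.
The radius of convergence is the smallest modulus among the singular points: 7/8.
The branch term is analytic at -1 and contributes nothing to the residue; only the rational part matters.
At the order-1 pole -1 set g(α) = (α - (-1))*(rational part) = -4*α**2/7 - 35*α/3 - 5/4.
Simple pole: residue = g(a) at a = -1, which is 827/84.
List the singular points by increasing real part (a conjugate pair: the negative imaginary part first).


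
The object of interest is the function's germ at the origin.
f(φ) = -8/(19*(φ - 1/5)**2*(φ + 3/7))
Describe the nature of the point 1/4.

The point is a regular point.

Denominator factors: φ - 1/5 = 1/20 at φ = 1/4; φ + 3/7 = 19/28 at φ = 1/4 — none vanishes.
So the germ continues analytically to 1/4.


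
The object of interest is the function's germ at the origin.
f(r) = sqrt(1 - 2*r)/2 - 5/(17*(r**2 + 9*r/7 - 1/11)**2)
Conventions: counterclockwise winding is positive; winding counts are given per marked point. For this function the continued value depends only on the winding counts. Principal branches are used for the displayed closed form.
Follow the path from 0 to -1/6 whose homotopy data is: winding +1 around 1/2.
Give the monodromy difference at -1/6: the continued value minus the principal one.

The rational part is single-valued and drops out of the difference; each branch term changes only by its own monodromy.
(1/2)*sqrt(1 - r/(1/2)): winding +1 is odd, the square root flips sign, contributing -2*(1/2)*sqrt(1 - (-1/6)/(1/2)) = -2*(1/2)*sqrt(4/3) = -(2/3)*sqrt(3).
Summing the contributions at r = -1/6 gives -(2/3)*sqrt(3).

Continued minus principal equals -(2/3)*sqrt(3).


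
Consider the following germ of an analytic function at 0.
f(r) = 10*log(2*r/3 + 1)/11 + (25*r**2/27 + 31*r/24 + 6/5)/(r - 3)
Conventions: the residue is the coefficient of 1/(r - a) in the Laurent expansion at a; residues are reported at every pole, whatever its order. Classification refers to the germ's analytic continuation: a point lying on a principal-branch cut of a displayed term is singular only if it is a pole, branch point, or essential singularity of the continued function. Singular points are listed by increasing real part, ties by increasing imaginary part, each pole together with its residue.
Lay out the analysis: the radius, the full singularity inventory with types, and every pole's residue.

Radius of convergence at 0: 3/2.
At -3/2: a logarithmic branch point.
At 3: a pole of order 1; residue 1609/120.

Denominator factor (r - 3): pole of order 1 at 3, modulus 3.
Branch term (10/11)*log(1 - r/(-3/2)): its argument vanishes at r = -3/2, a logarithmic branch point, modulus 3/2.
The radius of convergence is the smallest modulus among the singular points: 3/2.
The branch term is analytic at 3 and contributes nothing to the residue; only the rational part matters.
At the order-1 pole 3 set g(r) = (r - (3))*(rational part) = 25*r**2/27 + 31*r/24 + 6/5.
Simple pole: residue = g(a) at a = 3, which is 1609/120.
List the singular points by increasing real part (a conjugate pair: the negative imaginary part first).
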